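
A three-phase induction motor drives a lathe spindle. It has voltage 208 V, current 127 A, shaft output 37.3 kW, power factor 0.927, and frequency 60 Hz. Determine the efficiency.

87.9 %

P_out = 37.3 kW = 37300 W
P_in = √3·V_L·I_L·cosφ = 1.732 × 208 × 127 × 0.927 = 42413 W
η = P_out / P_in = 37300 / 42413 = 0.879 = 87.9%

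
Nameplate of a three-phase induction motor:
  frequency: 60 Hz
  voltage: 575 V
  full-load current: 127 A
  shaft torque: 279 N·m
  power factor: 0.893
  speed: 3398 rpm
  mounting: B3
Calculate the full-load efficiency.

ω = 2π × 3398/60 = 355.8 rad/s; P_out = τω = 279 × 355.8 = 99268 W
P_in = √3·V_L·I_L·cosφ = 1.732 × 575 × 127 × 0.893 = 112946 W
η = P_out / P_in = 99268 / 112946 = 0.879 = 87.9%

87.9 %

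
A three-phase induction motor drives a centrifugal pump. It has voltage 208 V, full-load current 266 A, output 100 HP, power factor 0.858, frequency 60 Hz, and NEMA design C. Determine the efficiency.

P_out = 100 × 746 = 74600 W
P_in = √3·V_L·I_L·cosφ = 1.732 × 208 × 266 × 0.858 = 82221 W
η = P_out / P_in = 74600 / 82221 = 0.907 = 90.7%

90.7 %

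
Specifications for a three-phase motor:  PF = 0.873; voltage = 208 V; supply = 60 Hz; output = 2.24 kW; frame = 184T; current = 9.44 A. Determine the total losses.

729 W

P_in = √3·V·I·cosφ = 1.732×208×9.44×0.873 = 2969 W
P_out = 2240 W
Losses = P_in − P_out = 2969 − 2240 = 729 W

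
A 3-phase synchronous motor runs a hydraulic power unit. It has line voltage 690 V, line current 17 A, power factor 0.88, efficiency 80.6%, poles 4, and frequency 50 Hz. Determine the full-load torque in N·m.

91.7 N·m

P_in = √3·V·I·cosφ = 1.732 × 690 × 17 × 0.88 = 17878 W
P_out = η·P_in = 0.806 × 17878 = 14410 W
n = n_s = 120×50/4 = 1500 rpm (synchronous)
ω = 2π×1500/60 = 157.1 rad/s
τ = P_out/ω = 14410/157.1 = 91.7 N·m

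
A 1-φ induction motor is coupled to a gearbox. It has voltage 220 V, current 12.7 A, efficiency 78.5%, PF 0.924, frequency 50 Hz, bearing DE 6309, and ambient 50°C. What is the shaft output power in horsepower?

2.72 HP

P_in = V·I·cosφ = 220 × 12.7 × 0.924 = 2582 W
P_out = η·P_in = 0.785 × 2582 = 2027 W
= 2027/746 = 2.72 HP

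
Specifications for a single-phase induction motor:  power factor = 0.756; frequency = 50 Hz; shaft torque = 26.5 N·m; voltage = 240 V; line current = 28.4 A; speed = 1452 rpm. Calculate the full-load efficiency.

78.2 %

ω = 2π × 1452/60 = 152.1 rad/s; P_out = τω = 26.5 × 152.1 = 4031 W
P_in = V·I·cosφ = 240 × 28.4 × 0.756 = 5153 W
η = P_out / P_in = 4031 / 5153 = 0.782 = 78.2%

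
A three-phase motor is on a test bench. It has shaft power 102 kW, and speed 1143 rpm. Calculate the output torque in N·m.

852 N·m

ω = 2π × 1143/60 = 119.7 rad/s
τ = P/ω = 102000/119.7 = 852 N·m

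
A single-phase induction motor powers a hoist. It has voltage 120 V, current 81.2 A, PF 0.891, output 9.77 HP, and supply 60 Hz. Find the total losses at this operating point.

P_in = V·I·cosφ = 120×81.2×0.891 = 8682 W
P_out = 9.77×746 = 7288 W
Losses = P_in − P_out = 8682 − 7288 = 1394 W

1.39 kW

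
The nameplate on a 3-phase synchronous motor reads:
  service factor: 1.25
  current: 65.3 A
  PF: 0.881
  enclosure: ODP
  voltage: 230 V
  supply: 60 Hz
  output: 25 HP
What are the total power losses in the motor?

4270 W

P_in = √3·V·I·cosφ = 1.732×230×65.3×0.881 = 22917 W
P_out = 25×746 = 18650 W
Losses = P_in − P_out = 22917 − 18650 = 4267 W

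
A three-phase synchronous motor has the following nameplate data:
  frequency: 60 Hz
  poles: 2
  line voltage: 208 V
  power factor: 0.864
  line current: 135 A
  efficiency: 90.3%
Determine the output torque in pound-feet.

74.2 lb·ft

P_in = √3·V·I·cosφ = 1.732 × 208 × 135 × 0.864 = 42020 W
P_out = η·P_in = 0.903 × 42020 = 37944 W
n = n_s = 120×60/2 = 3600 rpm (synchronous)
ω = 2π×3600/60 = 377 rad/s
τ = P_out/ω = 37944/377 = 100.6 N·m
In lb·ft: 100.6/1.356 = 74.2 lb·ft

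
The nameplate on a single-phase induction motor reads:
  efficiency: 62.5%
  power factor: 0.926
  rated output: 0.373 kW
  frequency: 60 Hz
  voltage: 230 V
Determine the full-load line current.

P_out = 0.373 kW = 373 W
P_in = P_out / η = 373 / 0.625 = 597 W
I = P_in / (V·cosφ) = 597 / (230 × 0.926) = 2.8 A

2.8 A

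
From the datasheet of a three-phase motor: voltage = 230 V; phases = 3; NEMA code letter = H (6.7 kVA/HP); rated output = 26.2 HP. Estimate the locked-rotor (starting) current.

S_LR = 6.7 × 26.2 = 175.54 kVA
I_LR = S_LR/(√3·V_L) = 175540/(1.732×230) = 441 A

441 A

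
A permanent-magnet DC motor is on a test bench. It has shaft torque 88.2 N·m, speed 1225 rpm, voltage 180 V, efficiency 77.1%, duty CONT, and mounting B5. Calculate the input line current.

81.5 A

ω = 2π×1225/60 = 128.3 rad/s; P_out = τω = 88.2 × 128.3 = 11316 W
P_in = P_out / η = 11316 / 0.771 = 14677 W
I = P_in / V = 14677 / 180 = 81.5 A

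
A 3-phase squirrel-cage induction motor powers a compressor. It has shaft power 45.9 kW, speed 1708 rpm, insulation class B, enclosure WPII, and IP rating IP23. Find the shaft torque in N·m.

ω = 2π × 1708/60 = 178.9 rad/s
τ = P/ω = 45900/178.9 = 257 N·m

257 N·m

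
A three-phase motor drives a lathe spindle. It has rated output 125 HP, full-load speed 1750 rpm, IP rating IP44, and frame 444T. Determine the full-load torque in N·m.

P_out = 125 × 746 = 93250 W
ω = 2π × 1750/60 = 183.3 rad/s
τ = P_out/ω = 93250/183.3 = 509 N·m

509 N·m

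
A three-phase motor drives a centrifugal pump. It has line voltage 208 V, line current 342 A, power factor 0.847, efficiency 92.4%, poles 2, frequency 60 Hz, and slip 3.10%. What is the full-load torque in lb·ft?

P_in = √3·V·I·cosφ = 1.732 × 208 × 342 × 0.847 = 104357 W
P_out = η·P_in = 0.924 × 104357 = 96426 W
n_s = 120×60/2 = 3600 rpm; n = 3600×(1−0.031) = 3488 rpm
ω = 2π×3488/60 = 365.3 rad/s
τ = P_out/ω = 96426/365.3 = 264 N·m
In lb·ft: 264/1.356 = 195 lb·ft

195 lb·ft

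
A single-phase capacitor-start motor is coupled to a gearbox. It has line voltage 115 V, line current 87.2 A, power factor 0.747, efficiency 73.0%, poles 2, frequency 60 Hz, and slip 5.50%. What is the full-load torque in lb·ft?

11.3 lb·ft

P_in = V·I·cosφ = 115 × 87.2 × 0.747 = 7491 W
P_out = η·P_in = 0.73 × 7491 = 5468 W
n_s = 120×60/2 = 3600 rpm; n = 3600×(1−0.055) = 3402 rpm
ω = 2π×3402/60 = 356.3 rad/s
τ = P_out/ω = 5468/356.3 = 15.35 N·m
In lb·ft: 15.35/1.356 = 11.3 lb·ft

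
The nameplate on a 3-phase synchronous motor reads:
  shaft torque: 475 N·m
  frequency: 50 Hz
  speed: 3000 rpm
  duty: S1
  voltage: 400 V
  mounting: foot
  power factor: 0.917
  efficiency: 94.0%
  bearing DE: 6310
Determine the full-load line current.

ω = 2π×3000/60 = 314.2 rad/s; P_out = τω = 475 × 314.2 = 149245 W
P_in = P_out / η = 149245 / 0.940 = 158771 W
I_L = P_in / (√3·V_L·cosφ) = 158771 / (1.732 × 400 × 0.917) = 250 A

250 A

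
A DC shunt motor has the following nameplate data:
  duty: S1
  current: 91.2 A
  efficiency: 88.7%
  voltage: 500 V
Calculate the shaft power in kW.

P_in = V·I = 500 × 91.2 = 45600 W
P_out = η·P_in = 0.887 × 45600 = 40447 W

40.4 kW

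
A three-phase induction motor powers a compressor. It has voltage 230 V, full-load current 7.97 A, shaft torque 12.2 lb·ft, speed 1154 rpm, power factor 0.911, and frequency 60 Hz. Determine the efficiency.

69.1 %

τ = 12.2 lb·ft × 1.356 = 16.54 N·m
ω = 2π × 1154/60 = 120.8 rad/s; P_out = τω = 16.54 × 120.8 = 1998 W
P_in = √3·V_L·I_L·cosφ = 1.732 × 230 × 7.97 × 0.911 = 2892 W
η = P_out / P_in = 1998 / 2892 = 0.691 = 69.1%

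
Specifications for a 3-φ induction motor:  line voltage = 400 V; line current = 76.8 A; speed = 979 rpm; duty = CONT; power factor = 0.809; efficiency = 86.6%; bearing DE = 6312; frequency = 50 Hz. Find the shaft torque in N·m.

364 N·m

P_in = √3·V·I·cosφ = 1.732 × 400 × 76.8 × 0.809 = 43044 W
P_out = η·P_in = 0.866 × 43044 = 37276 W
n = 979 rpm
ω = 2π×979/60 = 102.5 rad/s
τ = P_out/ω = 37276/102.5 = 364 N·m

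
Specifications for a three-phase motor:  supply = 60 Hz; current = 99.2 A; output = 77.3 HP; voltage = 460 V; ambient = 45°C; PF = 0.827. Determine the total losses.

P_in = √3·V·I·cosφ = 1.732×460×99.2×0.827 = 65362 W
P_out = 77.3×746 = 57666 W
Losses = P_in − P_out = 65362 − 57666 = 7696 W

7700 W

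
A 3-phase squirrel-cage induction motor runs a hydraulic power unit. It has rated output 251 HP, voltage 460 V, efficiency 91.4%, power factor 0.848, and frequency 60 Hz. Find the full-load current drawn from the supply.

303 A

P_out = 251 × 746 = 187246 W
P_in = P_out / η = 187246 / 0.914 = 204864 W
I_L = P_in / (√3·V_L·cosφ) = 204864 / (1.732 × 460 × 0.848) = 303 A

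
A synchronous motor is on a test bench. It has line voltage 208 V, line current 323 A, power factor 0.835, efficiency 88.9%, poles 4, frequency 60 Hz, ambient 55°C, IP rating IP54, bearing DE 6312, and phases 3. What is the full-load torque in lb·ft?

P_in = √3·V·I·cosφ = 1.732 × 208 × 323 × 0.835 = 97163 W
P_out = η·P_in = 0.889 × 97163 = 86378 W
n = n_s = 120×60/4 = 1800 rpm (synchronous)
ω = 2π×1800/60 = 188.5 rad/s
τ = P_out/ω = 86378/188.5 = 458.2 N·m
In lb·ft: 458.2/1.356 = 338 lb·ft

338 lb·ft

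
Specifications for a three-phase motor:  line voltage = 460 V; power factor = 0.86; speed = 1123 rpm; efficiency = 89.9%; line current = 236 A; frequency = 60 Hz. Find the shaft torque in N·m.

P_in = √3·V·I·cosφ = 1.732 × 460 × 236 × 0.86 = 161702 W
P_out = η·P_in = 0.899 × 161702 = 145370 W
n = 1123 rpm
ω = 2π×1123/60 = 117.6 rad/s
τ = P_out/ω = 145370/117.6 = 1240 N·m

1240 N·m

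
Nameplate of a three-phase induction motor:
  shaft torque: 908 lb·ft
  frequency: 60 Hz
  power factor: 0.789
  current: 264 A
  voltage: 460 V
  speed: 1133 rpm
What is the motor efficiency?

88.0 %

τ = 908 lb·ft × 1.356 = 1231 N·m
ω = 2π × 1133/60 = 118.6 rad/s; P_out = τω = 1231 × 118.6 = 145997 W
P_in = √3·V_L·I_L·cosφ = 1.732 × 460 × 264 × 0.789 = 165954 W
η = P_out / P_in = 145997 / 165954 = 0.880 = 88.0%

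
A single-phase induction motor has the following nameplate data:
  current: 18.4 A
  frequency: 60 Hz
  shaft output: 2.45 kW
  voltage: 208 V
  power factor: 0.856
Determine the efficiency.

P_out = 2.45 kW = 2450 W
P_in = V·I·cosφ = 208 × 18.4 × 0.856 = 3276 W
η = P_out / P_in = 2450 / 3276 = 0.748 = 74.8%

74.8 %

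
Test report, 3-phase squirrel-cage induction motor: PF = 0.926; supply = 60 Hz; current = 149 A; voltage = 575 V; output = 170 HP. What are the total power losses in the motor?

10.6 kW

P_in = √3·V·I·cosφ = 1.732×575×149×0.926 = 137408 W
P_out = 170×746 = 126820 W
Losses = P_in − P_out = 137408 − 126820 = 10588 W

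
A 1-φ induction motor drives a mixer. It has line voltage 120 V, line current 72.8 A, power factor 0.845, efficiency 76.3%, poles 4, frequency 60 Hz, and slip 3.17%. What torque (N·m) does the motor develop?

P_in = V·I·cosφ = 120 × 72.8 × 0.845 = 7382 W
P_out = η·P_in = 0.763 × 7382 = 5632 W
n_s = 120×60/4 = 1800 rpm; n = 1800×(1−0.0317) = 1743 rpm
ω = 2π×1743/60 = 182.5 rad/s
τ = P_out/ω = 5632/182.5 = 30.9 N·m

30.9 N·m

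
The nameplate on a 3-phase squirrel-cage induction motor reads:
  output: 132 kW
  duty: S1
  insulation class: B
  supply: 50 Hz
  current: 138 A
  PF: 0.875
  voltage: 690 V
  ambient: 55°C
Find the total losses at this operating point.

P_in = √3·V·I·cosφ = 1.732×690×138×0.875 = 144306 W
P_out = 132000 W
Losses = P_in − P_out = 144306 − 132000 = 12306 W

12.3 kW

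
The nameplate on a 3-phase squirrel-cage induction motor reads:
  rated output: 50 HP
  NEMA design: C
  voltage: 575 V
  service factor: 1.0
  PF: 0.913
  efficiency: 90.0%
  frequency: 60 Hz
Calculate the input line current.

P_out = 50 × 746 = 37300 W
P_in = P_out / η = 37300 / 0.900 = 41444 W
I_L = P_in / (√3·V_L·cosφ) = 41444 / (1.732 × 575 × 0.913) = 45.6 A

45.6 A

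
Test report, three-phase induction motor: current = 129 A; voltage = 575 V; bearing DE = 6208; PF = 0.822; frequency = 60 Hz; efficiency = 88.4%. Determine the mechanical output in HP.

P_in = √3·V·I·cosφ = 1.732 × 575 × 129 × 0.822 = 105603 W
P_out = η·P_in = 0.884 × 105603 = 93353 W
= 93353/746 = 125 HP

125 HP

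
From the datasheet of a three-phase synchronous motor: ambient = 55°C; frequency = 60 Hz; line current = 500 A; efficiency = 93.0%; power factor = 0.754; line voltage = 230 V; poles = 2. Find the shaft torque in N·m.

P_in = √3·V·I·cosφ = 1.732 × 230 × 500 × 0.754 = 150182 W
P_out = η·P_in = 0.93 × 150182 = 139669 W
n = n_s = 120×60/2 = 3600 rpm (synchronous)
ω = 2π×3600/60 = 377 rad/s
τ = P_out/ω = 139669/377 = 370 N·m

370 N·m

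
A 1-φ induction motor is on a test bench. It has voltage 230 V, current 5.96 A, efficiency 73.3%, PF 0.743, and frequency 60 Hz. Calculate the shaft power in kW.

0.747 kW

P_in = V·I·cosφ = 230 × 5.96 × 0.743 = 1019 W
P_out = η·P_in = 0.733 × 1019 = 747 W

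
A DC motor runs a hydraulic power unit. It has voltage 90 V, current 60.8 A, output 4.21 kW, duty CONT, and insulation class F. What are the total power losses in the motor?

P_in = V·I = 90×60.8 = 5472 W
P_out = 4210 W
Losses = P_in − P_out = 5472 − 4210 = 1262 W

1260 W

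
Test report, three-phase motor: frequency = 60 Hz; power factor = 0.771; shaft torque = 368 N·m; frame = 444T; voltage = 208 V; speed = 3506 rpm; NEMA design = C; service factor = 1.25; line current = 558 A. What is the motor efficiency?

ω = 2π × 3506/60 = 367.1 rad/s; P_out = τω = 368 × 367.1 = 135093 W
P_in = √3·V_L·I_L·cosφ = 1.732 × 208 × 558 × 0.771 = 154989 W
η = P_out / P_in = 135093 / 154989 = 0.872 = 87.2%

87.2 %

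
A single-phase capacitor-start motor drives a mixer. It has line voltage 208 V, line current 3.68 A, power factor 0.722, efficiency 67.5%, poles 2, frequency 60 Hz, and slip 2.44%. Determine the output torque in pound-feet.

P_in = V·I·cosφ = 208 × 3.68 × 0.722 = 553 W
P_out = η·P_in = 0.675 × 553 = 373 W
n_s = 120×60/2 = 3600 rpm; n = 3600×(1−0.0244) = 3512 rpm
ω = 2π×3512/60 = 367.8 rad/s
τ = P_out/ω = 373/367.8 = 1.014 N·m
In lb·ft: 1.014/1.356 = 0.748 lb·ft

0.748 lb·ft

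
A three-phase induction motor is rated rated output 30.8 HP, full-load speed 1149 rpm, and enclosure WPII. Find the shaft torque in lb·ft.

P_out = 30.8 × 746 = 22977 W
ω = 2π × 1149/60 = 120.3 rad/s
τ = P_out/ω = 22977/120.3 = 191 N·m
In lb·ft: 191/1.356 = 141 lb·ft

141 lb·ft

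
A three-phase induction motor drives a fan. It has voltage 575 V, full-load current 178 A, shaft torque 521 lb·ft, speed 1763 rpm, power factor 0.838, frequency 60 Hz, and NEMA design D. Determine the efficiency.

87.8 %

τ = 521 lb·ft × 1.356 = 706.5 N·m
ω = 2π × 1763/60 = 184.6 rad/s; P_out = τω = 706.5 × 184.6 = 130420 W
P_in = √3·V_L·I_L·cosφ = 1.732 × 575 × 178 × 0.838 = 148552 W
η = P_out / P_in = 130420 / 148552 = 0.878 = 87.8%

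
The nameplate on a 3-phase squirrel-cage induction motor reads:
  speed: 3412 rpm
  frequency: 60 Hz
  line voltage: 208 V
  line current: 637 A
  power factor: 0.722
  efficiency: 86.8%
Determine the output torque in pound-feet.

P_in = √3·V·I·cosφ = 1.732 × 208 × 637 × 0.722 = 165687 W
P_out = η·P_in = 0.868 × 165687 = 143816 W
n = 3412 rpm
ω = 2π×3412/60 = 357.3 rad/s
τ = P_out/ω = 143816/357.3 = 402.5 N·m
In lb·ft: 402.5/1.356 = 297 lb·ft

297 lb·ft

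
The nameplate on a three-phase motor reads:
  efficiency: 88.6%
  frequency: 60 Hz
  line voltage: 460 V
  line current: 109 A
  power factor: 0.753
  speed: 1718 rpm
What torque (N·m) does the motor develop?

322 N·m

P_in = √3·V·I·cosφ = 1.732 × 460 × 109 × 0.753 = 65392 W
P_out = η·P_in = 0.886 × 65392 = 57937 W
n = 1718 rpm
ω = 2π×1718/60 = 179.9 rad/s
τ = P_out/ω = 57937/179.9 = 322 N·m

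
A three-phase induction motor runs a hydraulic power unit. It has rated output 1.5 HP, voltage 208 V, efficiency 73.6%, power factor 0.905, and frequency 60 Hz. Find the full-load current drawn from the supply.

4.66 A

P_out = 1.5 × 746 = 1119 W
P_in = P_out / η = 1119 / 0.736 = 1520 W
I_L = P_in / (√3·V_L·cosφ) = 1520 / (1.732 × 208 × 0.905) = 4.66 A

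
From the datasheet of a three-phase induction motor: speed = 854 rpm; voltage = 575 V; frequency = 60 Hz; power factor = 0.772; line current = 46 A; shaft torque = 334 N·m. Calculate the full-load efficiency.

ω = 2π × 854/60 = 89.43 rad/s; P_out = τω = 334 × 89.43 = 29870 W
P_in = √3·V_L·I_L·cosφ = 1.732 × 575 × 46 × 0.772 = 35366 W
η = P_out / P_in = 29870 / 35366 = 0.845 = 84.5%

84.5 %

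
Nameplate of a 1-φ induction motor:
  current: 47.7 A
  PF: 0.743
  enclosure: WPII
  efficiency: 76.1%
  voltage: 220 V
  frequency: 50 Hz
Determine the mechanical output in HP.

P_in = V·I·cosφ = 220 × 47.7 × 0.743 = 7797 W
P_out = η·P_in = 0.761 × 7797 = 5934 W
= 5934/746 = 7.95 HP

7.95 HP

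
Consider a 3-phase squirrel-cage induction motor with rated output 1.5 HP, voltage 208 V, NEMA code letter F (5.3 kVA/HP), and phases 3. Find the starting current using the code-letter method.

22.1 A

S_LR = 5.3 × 1.5 = 7.95 kVA
I_LR = S_LR/(√3·V_L) = 7950/(1.732×208) = 22.1 A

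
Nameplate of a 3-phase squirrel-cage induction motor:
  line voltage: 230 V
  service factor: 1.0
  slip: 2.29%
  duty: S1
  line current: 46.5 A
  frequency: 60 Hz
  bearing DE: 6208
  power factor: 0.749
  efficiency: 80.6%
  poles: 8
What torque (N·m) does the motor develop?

P_in = √3·V·I·cosφ = 1.732 × 230 × 46.5 × 0.749 = 13874 W
P_out = η·P_in = 0.806 × 13874 = 11182 W
n_s = 120×60/8 = 900 rpm; n = 900×(1−0.0229) = 879 rpm
ω = 2π×879/60 = 92.05 rad/s
τ = P_out/ω = 11182/92.05 = 121 N·m

121 N·m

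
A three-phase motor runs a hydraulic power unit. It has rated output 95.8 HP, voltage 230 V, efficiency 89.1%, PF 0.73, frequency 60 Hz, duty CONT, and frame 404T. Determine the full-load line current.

276 A

P_out = 95.8 × 746 = 71467 W
P_in = P_out / η = 71467 / 0.891 = 80210 W
I_L = P_in / (√3·V_L·cosφ) = 80210 / (1.732 × 230 × 0.73) = 276 A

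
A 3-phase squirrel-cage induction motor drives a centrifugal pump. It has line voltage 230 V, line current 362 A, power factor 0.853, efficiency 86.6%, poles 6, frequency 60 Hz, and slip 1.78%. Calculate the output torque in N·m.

P_in = √3·V·I·cosφ = 1.732 × 230 × 362 × 0.853 = 123008 W
P_out = η·P_in = 0.866 × 123008 = 106525 W
n_s = 120×60/6 = 1200 rpm; n = 1200×(1−0.0178) = 1179 rpm
ω = 2π×1179/60 = 123.5 rad/s
τ = P_out/ω = 106525/123.5 = 863 N·m

863 N·m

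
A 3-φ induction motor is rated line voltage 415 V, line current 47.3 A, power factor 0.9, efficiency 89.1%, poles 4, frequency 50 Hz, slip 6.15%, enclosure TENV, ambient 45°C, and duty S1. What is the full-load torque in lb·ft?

P_in = √3·V·I·cosφ = 1.732 × 415 × 47.3 × 0.9 = 30598 W
P_out = η·P_in = 0.891 × 30598 = 27263 W
n_s = 120×50/4 = 1500 rpm; n = 1500×(1−0.0615) = 1408 rpm
ω = 2π×1408/60 = 147.4 rad/s
τ = P_out/ω = 27263/147.4 = 185 N·m
In lb·ft: 185/1.356 = 136 lb·ft

136 lb·ft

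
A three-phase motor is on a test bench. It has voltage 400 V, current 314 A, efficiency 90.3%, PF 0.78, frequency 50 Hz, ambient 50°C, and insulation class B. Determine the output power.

P_in = √3·V·I·cosφ = 1.732 × 400 × 314 × 0.78 = 169681 W
P_out = η·P_in = 0.903 × 169681 = 153222 W

153 kW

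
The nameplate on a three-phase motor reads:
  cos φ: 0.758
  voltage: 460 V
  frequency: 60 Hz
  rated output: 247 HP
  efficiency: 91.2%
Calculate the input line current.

335 A

P_out = 247 × 746 = 184262 W
P_in = P_out / η = 184262 / 0.912 = 202042 W
I_L = P_in / (√3·V_L·cosφ) = 202042 / (1.732 × 460 × 0.758) = 335 A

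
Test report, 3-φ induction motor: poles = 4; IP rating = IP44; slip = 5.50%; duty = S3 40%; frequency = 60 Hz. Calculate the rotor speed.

n_s = 120f/p = 120×60/4 = 1800 rpm
n = n_s(1 − s) = 1800 × (1 − 0.055) = 1701 rpm

1701 rpm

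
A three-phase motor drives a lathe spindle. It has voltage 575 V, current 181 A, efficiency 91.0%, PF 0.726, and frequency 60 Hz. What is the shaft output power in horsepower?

P_in = √3·V·I·cosφ = 1.732 × 575 × 181 × 0.726 = 130867 W
P_out = η·P_in = 0.91 × 130867 = 119089 W
= 119089/746 = 160 HP

160 HP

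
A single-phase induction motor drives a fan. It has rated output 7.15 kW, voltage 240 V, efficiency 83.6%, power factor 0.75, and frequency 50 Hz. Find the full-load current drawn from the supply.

P_out = 7.15 kW = 7150 W
P_in = P_out / η = 7150 / 0.836 = 8553 W
I = P_in / (V·cosφ) = 8553 / (240 × 0.75) = 47.5 A

47.5 A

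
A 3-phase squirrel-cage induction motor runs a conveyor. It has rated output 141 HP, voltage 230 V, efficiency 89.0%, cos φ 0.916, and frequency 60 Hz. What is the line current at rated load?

P_out = 141 × 746 = 105186 W
P_in = P_out / η = 105186 / 0.890 = 118187 W
I_L = P_in / (√3·V_L·cosφ) = 118187 / (1.732 × 230 × 0.916) = 324 A

324 A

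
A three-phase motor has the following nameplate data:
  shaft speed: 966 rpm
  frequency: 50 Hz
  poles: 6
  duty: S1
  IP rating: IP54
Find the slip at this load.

n_s = 120f/p = 120×50/6 = 1000 rpm
s = (n_s − n)/n_s = (1000 − 966)/1000 = 0.0340

3.40 %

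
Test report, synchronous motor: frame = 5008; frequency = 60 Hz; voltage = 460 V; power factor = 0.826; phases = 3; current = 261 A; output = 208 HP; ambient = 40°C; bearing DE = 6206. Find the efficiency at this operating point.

P_out = 208 × 746 = 155168 W
P_in = √3·V_L·I_L·cosφ = 1.732 × 460 × 261 × 0.826 = 171762 W
η = P_out / P_in = 155168 / 171762 = 0.903 = 90.3%

90.3 %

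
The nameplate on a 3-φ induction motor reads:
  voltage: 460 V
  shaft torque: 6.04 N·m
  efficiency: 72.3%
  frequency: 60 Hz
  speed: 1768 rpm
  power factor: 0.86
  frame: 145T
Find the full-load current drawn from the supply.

2.26 A

ω = 2π×1768/60 = 185.1 rad/s; P_out = τω = 6.04 × 185.1 = 1118 W
P_in = P_out / η = 1118 / 0.723 = 1546 W
I_L = P_in / (√3·V_L·cosφ) = 1546 / (1.732 × 460 × 0.86) = 2.26 A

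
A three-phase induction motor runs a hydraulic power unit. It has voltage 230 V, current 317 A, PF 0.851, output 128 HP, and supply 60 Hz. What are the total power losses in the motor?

P_in = √3·V·I·cosφ = 1.732×230×317×0.851 = 107464 W
P_out = 128×746 = 95488 W
Losses = P_in − P_out = 107464 − 95488 = 11976 W

12 kW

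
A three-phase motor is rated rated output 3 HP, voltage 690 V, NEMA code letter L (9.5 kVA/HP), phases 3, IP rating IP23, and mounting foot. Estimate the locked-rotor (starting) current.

23.8 A

S_LR = 9.5 × 3 = 28.5 kVA
I_LR = S_LR/(√3·V_L) = 28500/(1.732×690) = 23.8 A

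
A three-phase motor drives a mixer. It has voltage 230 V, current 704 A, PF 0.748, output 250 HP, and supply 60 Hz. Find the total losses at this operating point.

P_in = √3·V·I·cosφ = 1.732×230×704×0.748 = 209773 W
P_out = 250×746 = 186500 W
Losses = P_in − P_out = 209773 − 186500 = 23273 W

23.3 kW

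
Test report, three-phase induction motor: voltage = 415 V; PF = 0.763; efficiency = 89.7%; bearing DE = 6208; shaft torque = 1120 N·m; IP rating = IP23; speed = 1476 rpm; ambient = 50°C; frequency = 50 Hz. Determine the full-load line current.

ω = 2π×1476/60 = 154.6 rad/s; P_out = τω = 1120 × 154.6 = 173152 W
P_in = P_out / η = 173152 / 0.897 = 193035 W
I_L = P_in / (√3·V_L·cosφ) = 193035 / (1.732 × 415 × 0.763) = 352 A

352 A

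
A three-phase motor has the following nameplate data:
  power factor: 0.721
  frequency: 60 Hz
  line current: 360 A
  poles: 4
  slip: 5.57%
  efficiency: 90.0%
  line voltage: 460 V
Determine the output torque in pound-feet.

P_in = √3·V·I·cosφ = 1.732 × 460 × 360 × 0.721 = 206797 W
P_out = η·P_in = 0.9 × 206797 = 186117 W
n_s = 120×60/4 = 1800 rpm; n = 1800×(1−0.0557) = 1700 rpm
ω = 2π×1700/60 = 178 rad/s
τ = P_out/ω = 186117/178 = 1046 N·m
In lb·ft: 1046/1.356 = 771 lb·ft

771 lb·ft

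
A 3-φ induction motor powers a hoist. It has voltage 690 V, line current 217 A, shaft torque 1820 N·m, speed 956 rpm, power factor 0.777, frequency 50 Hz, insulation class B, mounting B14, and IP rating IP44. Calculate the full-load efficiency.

90.4 %

ω = 2π × 956/60 = 100.1 rad/s; P_out = τω = 1820 × 100.1 = 182182 W
P_in = √3·V_L·I_L·cosφ = 1.732 × 690 × 217 × 0.777 = 201501 W
η = P_out / P_in = 182182 / 201501 = 0.904 = 90.4%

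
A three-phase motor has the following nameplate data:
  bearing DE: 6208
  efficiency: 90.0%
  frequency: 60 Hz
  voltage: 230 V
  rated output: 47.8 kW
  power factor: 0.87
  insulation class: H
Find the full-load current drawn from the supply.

P_out = 47.8 kW = 47800 W
P_in = P_out / η = 47800 / 0.900 = 53111 W
I_L = P_in / (√3·V_L·cosφ) = 53111 / (1.732 × 230 × 0.87) = 153 A

153 A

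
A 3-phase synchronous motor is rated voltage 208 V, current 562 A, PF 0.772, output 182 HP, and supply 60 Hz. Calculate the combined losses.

P_in = √3·V·I·cosφ = 1.732×208×562×0.772 = 156302 W
P_out = 182×746 = 135772 W
Losses = P_in − P_out = 156302 − 135772 = 20530 W

20500 W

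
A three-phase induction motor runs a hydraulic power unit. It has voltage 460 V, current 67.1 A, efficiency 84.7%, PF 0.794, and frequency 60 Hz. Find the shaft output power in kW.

P_in = √3·V·I·cosφ = 1.732 × 460 × 67.1 × 0.794 = 42447 W
P_out = η·P_in = 0.847 × 42447 = 35953 W

36 kW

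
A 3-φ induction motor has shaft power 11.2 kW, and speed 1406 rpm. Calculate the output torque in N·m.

ω = 2π × 1406/60 = 147.2 rad/s
τ = P/ω = 11200/147.2 = 76.1 N·m

76.1 N·m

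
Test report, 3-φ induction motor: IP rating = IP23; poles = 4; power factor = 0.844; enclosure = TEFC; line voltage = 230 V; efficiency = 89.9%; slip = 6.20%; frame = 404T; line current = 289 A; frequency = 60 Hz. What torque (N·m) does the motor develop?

494 N·m

P_in = √3·V·I·cosφ = 1.732 × 230 × 289 × 0.844 = 97166 W
P_out = η·P_in = 0.899 × 97166 = 87352 W
n_s = 120×60/4 = 1800 rpm; n = 1800×(1−0.062) = 1688 rpm
ω = 2π×1688/60 = 176.8 rad/s
τ = P_out/ω = 87352/176.8 = 494 N·m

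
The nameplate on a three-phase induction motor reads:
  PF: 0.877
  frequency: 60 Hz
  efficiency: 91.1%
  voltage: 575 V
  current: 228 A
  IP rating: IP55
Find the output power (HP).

P_in = √3·V·I·cosφ = 1.732 × 575 × 228 × 0.877 = 199136 W
P_out = η·P_in = 0.911 × 199136 = 181413 W
= 181413/746 = 243 HP

243 HP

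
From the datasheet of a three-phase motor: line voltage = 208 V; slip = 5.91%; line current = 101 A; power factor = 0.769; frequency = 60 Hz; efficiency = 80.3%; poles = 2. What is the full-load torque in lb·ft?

P_in = √3·V·I·cosφ = 1.732 × 208 × 101 × 0.769 = 27981 W
P_out = η·P_in = 0.803 × 27981 = 22469 W
n_s = 120×60/2 = 3600 rpm; n = 3600×(1−0.0591) = 3387 rpm
ω = 2π×3387/60 = 354.7 rad/s
τ = P_out/ω = 22469/354.7 = 63.35 N·m
In lb·ft: 63.35/1.356 = 46.7 lb·ft

46.7 lb·ft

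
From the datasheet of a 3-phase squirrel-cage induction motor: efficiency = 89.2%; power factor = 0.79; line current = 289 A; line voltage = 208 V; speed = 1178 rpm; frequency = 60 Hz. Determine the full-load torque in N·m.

595 N·m

P_in = √3·V·I·cosφ = 1.732 × 208 × 289 × 0.79 = 82250 W
P_out = η·P_in = 0.892 × 82250 = 73367 W
n = 1178 rpm
ω = 2π×1178/60 = 123.4 rad/s
τ = P_out/ω = 73367/123.4 = 595 N·m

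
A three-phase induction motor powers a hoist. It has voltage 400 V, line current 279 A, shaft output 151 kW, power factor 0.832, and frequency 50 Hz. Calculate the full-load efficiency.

93.9 %

P_out = 151 kW = 151000 W
P_in = √3·V_L·I_L·cosφ = 1.732 × 400 × 279 × 0.832 = 160818 W
η = P_out / P_in = 151000 / 160818 = 0.939 = 93.9%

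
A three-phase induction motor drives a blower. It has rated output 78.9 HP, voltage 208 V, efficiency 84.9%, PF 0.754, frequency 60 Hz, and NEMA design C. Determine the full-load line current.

P_out = 78.9 × 746 = 58859 W
P_in = P_out / η = 58859 / 0.849 = 69327 W
I_L = P_in / (√3·V_L·cosφ) = 69327 / (1.732 × 208 × 0.754) = 255 A

255 A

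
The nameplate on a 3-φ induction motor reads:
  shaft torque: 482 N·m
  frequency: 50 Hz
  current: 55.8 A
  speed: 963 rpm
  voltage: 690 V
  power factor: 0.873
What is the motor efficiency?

ω = 2π × 963/60 = 100.8 rad/s; P_out = τω = 482 × 100.8 = 48586 W
P_in = √3·V_L·I_L·cosφ = 1.732 × 690 × 55.8 × 0.873 = 58216 W
η = P_out / P_in = 48586 / 58216 = 0.835 = 83.5%

83.5 %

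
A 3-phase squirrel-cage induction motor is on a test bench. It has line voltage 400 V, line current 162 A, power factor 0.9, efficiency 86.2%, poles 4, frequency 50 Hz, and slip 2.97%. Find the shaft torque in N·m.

P_in = √3·V·I·cosφ = 1.732 × 400 × 162 × 0.9 = 101010 W
P_out = η·P_in = 0.862 × 101010 = 87071 W
n_s = 120×50/4 = 1500 rpm; n = 1500×(1−0.0297) = 1455 rpm
ω = 2π×1455/60 = 152.4 rad/s
τ = P_out/ω = 87071/152.4 = 571 N·m

571 N·m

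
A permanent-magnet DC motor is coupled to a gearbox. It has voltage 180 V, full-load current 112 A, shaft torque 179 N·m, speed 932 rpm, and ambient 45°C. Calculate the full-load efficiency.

ω = 2π × 932/60 = 97.6 rad/s; P_out = τω = 179 × 97.6 = 17470 W
P_in = V·I = 180 × 112 = 20160 W
η = P_out / P_in = 17470 / 20160 = 0.867 = 86.7%

86.7 %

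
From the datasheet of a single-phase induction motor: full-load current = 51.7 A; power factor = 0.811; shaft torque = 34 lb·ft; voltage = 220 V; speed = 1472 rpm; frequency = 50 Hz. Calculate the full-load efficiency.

77.0 %

τ = 34 lb·ft × 1.356 = 46.1 N·m
ω = 2π × 1472/60 = 154.1 rad/s; P_out = τω = 46.1 × 154.1 = 7104 W
P_in = V·I·cosφ = 220 × 51.7 × 0.811 = 9224 W
η = P_out / P_in = 7104 / 9224 = 0.770 = 77.0%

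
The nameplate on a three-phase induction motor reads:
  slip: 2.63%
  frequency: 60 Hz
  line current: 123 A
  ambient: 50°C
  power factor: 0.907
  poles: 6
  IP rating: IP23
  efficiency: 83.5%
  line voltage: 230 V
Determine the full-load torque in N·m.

303 N·m

P_in = √3·V·I·cosφ = 1.732 × 230 × 123 × 0.907 = 44441 W
P_out = η·P_in = 0.835 × 44441 = 37108 W
n_s = 120×60/6 = 1200 rpm; n = 1200×(1−0.0263) = 1168 rpm
ω = 2π×1168/60 = 122.3 rad/s
τ = P_out/ω = 37108/122.3 = 303 N·m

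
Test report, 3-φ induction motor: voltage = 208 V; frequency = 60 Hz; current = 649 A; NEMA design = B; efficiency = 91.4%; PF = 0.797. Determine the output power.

P_in = √3·V·I·cosφ = 1.732 × 208 × 649 × 0.797 = 186343 W
P_out = η·P_in = 0.914 × 186343 = 170318 W

170 kW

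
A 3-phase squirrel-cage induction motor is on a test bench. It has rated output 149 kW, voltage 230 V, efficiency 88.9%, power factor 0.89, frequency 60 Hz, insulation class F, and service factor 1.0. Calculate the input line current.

P_out = 149 kW = 149000 W
P_in = P_out / η = 149000 / 0.889 = 167604 W
I_L = P_in / (√3·V_L·cosφ) = 167604 / (1.732 × 230 × 0.89) = 473 A

473 A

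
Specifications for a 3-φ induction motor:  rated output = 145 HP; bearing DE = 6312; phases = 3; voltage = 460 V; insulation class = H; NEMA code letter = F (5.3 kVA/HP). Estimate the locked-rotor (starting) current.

965 A

S_LR = 5.3 × 145 = 768.5 kVA
I_LR = S_LR/(√3·V_L) = 768500/(1.732×460) = 965 A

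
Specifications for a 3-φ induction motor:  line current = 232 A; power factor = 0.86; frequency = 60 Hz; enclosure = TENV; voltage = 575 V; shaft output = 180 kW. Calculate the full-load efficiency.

P_out = 180 kW = 180000 W
P_in = √3·V_L·I_L·cosφ = 1.732 × 575 × 232 × 0.86 = 198702 W
η = P_out / P_in = 180000 / 198702 = 0.906 = 90.6%

90.6 %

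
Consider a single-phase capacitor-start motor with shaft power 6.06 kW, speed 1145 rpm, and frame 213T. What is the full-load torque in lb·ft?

ω = 2π × 1145/60 = 119.9 rad/s
τ = P/ω = 6060/119.9 = 50.54 N·m
In lb·ft: 50.54/1.356 = 37.3 lb·ft

37.3 lb·ft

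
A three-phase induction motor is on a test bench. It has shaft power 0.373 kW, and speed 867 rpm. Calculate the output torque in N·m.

ω = 2π × 867/60 = 90.79 rad/s
τ = P/ω = 373/90.79 = 4.11 N·m

4.11 N·m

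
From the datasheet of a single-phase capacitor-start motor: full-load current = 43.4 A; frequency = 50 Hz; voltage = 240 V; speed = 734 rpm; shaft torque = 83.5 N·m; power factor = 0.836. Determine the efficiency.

73.7 %

ω = 2π × 734/60 = 76.86 rad/s; P_out = τω = 83.5 × 76.86 = 6418 W
P_in = V·I·cosφ = 240 × 43.4 × 0.836 = 8708 W
η = P_out / P_in = 6418 / 8708 = 0.737 = 73.7%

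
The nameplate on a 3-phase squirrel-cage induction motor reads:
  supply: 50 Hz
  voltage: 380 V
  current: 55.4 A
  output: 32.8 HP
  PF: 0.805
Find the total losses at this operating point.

P_in = √3·V·I·cosφ = 1.732×380×55.4×0.805 = 29352 W
P_out = 32.8×746 = 24469 W
Losses = P_in − P_out = 29352 − 24469 = 4883 W

4880 W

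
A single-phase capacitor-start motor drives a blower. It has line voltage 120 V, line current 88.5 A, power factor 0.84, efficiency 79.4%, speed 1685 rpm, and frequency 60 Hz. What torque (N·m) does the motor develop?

40.1 N·m

P_in = V·I·cosφ = 120 × 88.5 × 0.84 = 8921 W
P_out = η·P_in = 0.794 × 8921 = 7083 W
n = 1685 rpm
ω = 2π×1685/60 = 176.5 rad/s
τ = P_out/ω = 7083/176.5 = 40.1 N·m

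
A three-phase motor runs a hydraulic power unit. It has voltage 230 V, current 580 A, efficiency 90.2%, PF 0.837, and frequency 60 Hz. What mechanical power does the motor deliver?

174 kW

P_in = √3·V·I·cosφ = 1.732 × 230 × 580 × 0.837 = 193388 W
P_out = η·P_in = 0.902 × 193388 = 174436 W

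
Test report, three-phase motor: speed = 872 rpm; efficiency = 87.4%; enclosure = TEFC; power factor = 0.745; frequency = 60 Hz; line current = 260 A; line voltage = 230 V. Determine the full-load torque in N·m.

P_in = √3·V·I·cosφ = 1.732 × 230 × 260 × 0.745 = 77162 W
P_out = η·P_in = 0.874 × 77162 = 67440 W
n = 872 rpm
ω = 2π×872/60 = 91.32 rad/s
τ = P_out/ω = 67440/91.32 = 739 N·m

739 N·m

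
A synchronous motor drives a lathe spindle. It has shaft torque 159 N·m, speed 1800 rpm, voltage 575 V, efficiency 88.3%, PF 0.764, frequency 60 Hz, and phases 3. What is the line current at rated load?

44.6 A

ω = 2π×1800/60 = 188.5 rad/s; P_out = τω = 159 × 188.5 = 29972 W
P_in = P_out / η = 29972 / 0.883 = 33943 W
I_L = P_in / (√3·V_L·cosφ) = 33943 / (1.732 × 575 × 0.764) = 44.6 A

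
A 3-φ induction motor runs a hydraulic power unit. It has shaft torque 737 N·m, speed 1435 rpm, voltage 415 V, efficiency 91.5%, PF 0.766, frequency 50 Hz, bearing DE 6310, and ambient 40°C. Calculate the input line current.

220 A

ω = 2π×1435/60 = 150.3 rad/s; P_out = τω = 737 × 150.3 = 110771 W
P_in = P_out / η = 110771 / 0.915 = 121061 W
I_L = P_in / (√3·V_L·cosφ) = 121061 / (1.732 × 415 × 0.766) = 220 A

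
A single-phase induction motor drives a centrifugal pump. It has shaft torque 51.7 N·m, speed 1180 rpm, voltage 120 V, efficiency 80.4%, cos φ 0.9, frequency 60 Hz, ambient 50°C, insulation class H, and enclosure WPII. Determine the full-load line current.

73.6 A

ω = 2π×1180/60 = 123.6 rad/s; P_out = τω = 51.7 × 123.6 = 6390 W
P_in = P_out / η = 6390 / 0.804 = 7948 W
I = P_in / (V·cosφ) = 7948 / (120 × 0.9) = 73.6 A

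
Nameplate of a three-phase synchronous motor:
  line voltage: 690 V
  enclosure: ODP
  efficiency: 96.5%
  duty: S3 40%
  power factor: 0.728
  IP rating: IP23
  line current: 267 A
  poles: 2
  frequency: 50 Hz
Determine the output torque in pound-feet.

526 lb·ft

P_in = √3·V·I·cosφ = 1.732 × 690 × 267 × 0.728 = 232295 W
P_out = η·P_in = 0.965 × 232295 = 224165 W
n = n_s = 120×50/2 = 3000 rpm (synchronous)
ω = 2π×3000/60 = 314.2 rad/s
τ = P_out/ω = 224165/314.2 = 713.4 N·m
In lb·ft: 713.4/1.356 = 526 lb·ft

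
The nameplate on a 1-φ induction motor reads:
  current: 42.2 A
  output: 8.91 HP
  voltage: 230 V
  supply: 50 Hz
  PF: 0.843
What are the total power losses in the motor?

P_in = V·I·cosφ = 230×42.2×0.843 = 8182 W
P_out = 8.91×746 = 6647 W
Losses = P_in − P_out = 8182 − 6647 = 1535 W

1540 W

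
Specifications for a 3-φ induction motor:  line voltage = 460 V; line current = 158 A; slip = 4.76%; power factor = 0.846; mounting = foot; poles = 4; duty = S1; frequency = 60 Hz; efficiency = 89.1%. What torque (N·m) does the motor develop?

529 N·m

P_in = √3·V·I·cosφ = 1.732 × 460 × 158 × 0.846 = 106496 W
P_out = η·P_in = 0.891 × 106496 = 94888 W
n_s = 120×60/4 = 1800 rpm; n = 1800×(1−0.0476) = 1714 rpm
ω = 2π×1714/60 = 179.5 rad/s
τ = P_out/ω = 94888/179.5 = 529 N·m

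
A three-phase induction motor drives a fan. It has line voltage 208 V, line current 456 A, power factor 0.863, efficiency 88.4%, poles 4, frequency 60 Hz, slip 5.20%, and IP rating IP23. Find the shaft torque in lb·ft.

P_in = √3·V·I·cosφ = 1.732 × 208 × 456 × 0.863 = 141771 W
P_out = η·P_in = 0.884 × 141771 = 125326 W
n_s = 120×60/4 = 1800 rpm; n = 1800×(1−0.052) = 1706 rpm
ω = 2π×1706/60 = 178.7 rad/s
τ = P_out/ω = 125326/178.7 = 701.3 N·m
In lb·ft: 701.3/1.356 = 517 lb·ft

517 lb·ft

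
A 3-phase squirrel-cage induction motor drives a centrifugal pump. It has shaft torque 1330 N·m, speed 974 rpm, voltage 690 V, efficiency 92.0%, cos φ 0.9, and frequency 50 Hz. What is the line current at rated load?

ω = 2π×974/60 = 102 rad/s; P_out = τω = 1330 × 102 = 135660 W
P_in = P_out / η = 135660 / 0.920 = 147457 W
I_L = P_in / (√3·V_L·cosφ) = 147457 / (1.732 × 690 × 0.9) = 137 A

137 A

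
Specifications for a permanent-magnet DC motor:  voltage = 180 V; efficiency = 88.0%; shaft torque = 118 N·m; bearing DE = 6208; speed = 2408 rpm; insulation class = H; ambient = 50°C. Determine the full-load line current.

188 A

ω = 2π×2408/60 = 252.2 rad/s; P_out = τω = 118 × 252.2 = 29760 W
P_in = P_out / η = 29760 / 0.880 = 33818 W
I = P_in / V = 33818 / 180 = 188 A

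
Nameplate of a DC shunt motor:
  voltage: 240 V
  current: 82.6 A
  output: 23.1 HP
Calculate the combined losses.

2590 W

P_in = V·I = 240×82.6 = 19824 W
P_out = 23.1×746 = 17233 W
Losses = P_in − P_out = 19824 − 17233 = 2591 W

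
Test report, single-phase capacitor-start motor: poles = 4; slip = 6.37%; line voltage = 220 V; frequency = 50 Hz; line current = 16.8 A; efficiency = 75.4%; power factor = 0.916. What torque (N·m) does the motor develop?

17.4 N·m

P_in = V·I·cosφ = 220 × 16.8 × 0.916 = 3386 W
P_out = η·P_in = 0.754 × 3386 = 2553 W
n_s = 120×50/4 = 1500 rpm; n = 1500×(1−0.0637) = 1404 rpm
ω = 2π×1404/60 = 147 rad/s
τ = P_out/ω = 2553/147 = 17.4 N·m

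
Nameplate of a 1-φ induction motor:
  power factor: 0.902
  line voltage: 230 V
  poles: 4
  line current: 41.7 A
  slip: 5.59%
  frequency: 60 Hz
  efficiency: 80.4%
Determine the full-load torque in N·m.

39.1 N·m

P_in = V·I·cosφ = 230 × 41.7 × 0.902 = 8651 W
P_out = η·P_in = 0.804 × 8651 = 6955 W
n_s = 120×60/4 = 1800 rpm; n = 1800×(1−0.0559) = 1699 rpm
ω = 2π×1699/60 = 177.9 rad/s
τ = P_out/ω = 6955/177.9 = 39.1 N·m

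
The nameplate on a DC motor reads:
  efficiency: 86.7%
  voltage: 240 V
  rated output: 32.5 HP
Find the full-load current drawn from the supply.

117 A

P_out = 32.5 × 746 = 24245 W
P_in = P_out / η = 24245 / 0.867 = 27964 W
I = P_in / V = 27964 / 240 = 117 A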